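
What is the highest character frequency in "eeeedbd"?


Input: eeeedbd
Character counts:
  'b': 1
  'd': 2
  'e': 4
Maximum frequency: 4

4


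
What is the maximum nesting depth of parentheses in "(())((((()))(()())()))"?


Input: "(())((((()))(()())()))"
Tracking depth:
  Position 0 '(': depth becomes 1
  Position 1 '(': depth becomes 2
  Position 2 ')': depth becomes 1
  Position 3 ')': depth becomes 0
  Position 4 '(': depth becomes 1
  Position 5 '(': depth becomes 2
  Position 6 '(': depth becomes 3
  Position 7 '(': depth becomes 4
  Position 8 '(': depth becomes 5
  Position 9 ')': depth becomes 4
  Position 10 ')': depth becomes 3
  Position 11 ')': depth becomes 2
  Position 12 '(': depth becomes 3
  Position 13 '(': depth becomes 4
  Position 14 ')': depth becomes 3
  Position 15 '(': depth becomes 4
  Position 16 ')': depth becomes 3
  Position 17 ')': depth becomes 2
  Position 18 '(': depth becomes 3
  Position 19 ')': depth becomes 2
  Position 20 ')': depth becomes 1
  Position 21 ')': depth becomes 0
Maximum depth reached: 5

5


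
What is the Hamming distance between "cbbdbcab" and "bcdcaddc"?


Comparing "cbbdbcab" and "bcdcaddc" position by position:
  Position 0: 'c' vs 'b' => differ
  Position 1: 'b' vs 'c' => differ
  Position 2: 'b' vs 'd' => differ
  Position 3: 'd' vs 'c' => differ
  Position 4: 'b' vs 'a' => differ
  Position 5: 'c' vs 'd' => differ
  Position 6: 'a' vs 'd' => differ
  Position 7: 'b' vs 'c' => differ
Total differences (Hamming distance): 8

8


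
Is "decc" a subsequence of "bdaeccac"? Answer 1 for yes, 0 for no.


Check if "decc" is a subsequence of "bdaeccac"
Greedy scan:
  Position 0 ('b'): no match needed
  Position 1 ('d'): matches sub[0] = 'd'
  Position 2 ('a'): no match needed
  Position 3 ('e'): matches sub[1] = 'e'
  Position 4 ('c'): matches sub[2] = 'c'
  Position 5 ('c'): matches sub[3] = 'c'
  Position 6 ('a'): no match needed
  Position 7 ('c'): no match needed
All 4 characters matched => is a subsequence

1


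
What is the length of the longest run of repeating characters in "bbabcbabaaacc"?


Input: "bbabcbabaaacc"
Scanning for longest run:
  Position 1 ('b'): continues run of 'b', length=2
  Position 2 ('a'): new char, reset run to 1
  Position 3 ('b'): new char, reset run to 1
  Position 4 ('c'): new char, reset run to 1
  Position 5 ('b'): new char, reset run to 1
  Position 6 ('a'): new char, reset run to 1
  Position 7 ('b'): new char, reset run to 1
  Position 8 ('a'): new char, reset run to 1
  Position 9 ('a'): continues run of 'a', length=2
  Position 10 ('a'): continues run of 'a', length=3
  Position 11 ('c'): new char, reset run to 1
  Position 12 ('c'): continues run of 'c', length=2
Longest run: 'a' with length 3

3


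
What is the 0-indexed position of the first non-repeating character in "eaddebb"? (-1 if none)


Input: eaddebb
Character frequencies:
  'a': 1
  'b': 2
  'd': 2
  'e': 2
Scanning left to right for freq == 1:
  Position 0 ('e'): freq=2, skip
  Position 1 ('a'): unique! => answer = 1

1


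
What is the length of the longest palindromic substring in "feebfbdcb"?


Input: "feebfbdcb"
Checking substrings for palindromes:
  [3:6] "bfb" (len 3) => palindrome
  [1:3] "ee" (len 2) => palindrome
Longest palindromic substring: "bfb" with length 3

3


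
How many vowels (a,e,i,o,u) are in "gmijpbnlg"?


Input: gmijpbnlg
Checking each character:
  'g' at position 0: consonant
  'm' at position 1: consonant
  'i' at position 2: vowel (running total: 1)
  'j' at position 3: consonant
  'p' at position 4: consonant
  'b' at position 5: consonant
  'n' at position 6: consonant
  'l' at position 7: consonant
  'g' at position 8: consonant
Total vowels: 1

1


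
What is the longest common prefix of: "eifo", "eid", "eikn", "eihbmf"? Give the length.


Words: eifo, eid, eikn, eihbmf
  Position 0: all 'e' => match
  Position 1: all 'i' => match
  Position 2: ('f', 'd', 'k', 'h') => mismatch, stop
LCP = "ei" (length 2)

2


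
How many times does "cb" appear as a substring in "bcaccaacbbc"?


Searching for "cb" in "bcaccaacbbc"
Scanning each position:
  Position 0: "bc" => no
  Position 1: "ca" => no
  Position 2: "ac" => no
  Position 3: "cc" => no
  Position 4: "ca" => no
  Position 5: "aa" => no
  Position 6: "ac" => no
  Position 7: "cb" => MATCH
  Position 8: "bb" => no
  Position 9: "bc" => no
Total occurrences: 1

1


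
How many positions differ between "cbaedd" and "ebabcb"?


Comparing "cbaedd" and "ebabcb" position by position:
  Position 0: 'c' vs 'e' => DIFFER
  Position 1: 'b' vs 'b' => same
  Position 2: 'a' vs 'a' => same
  Position 3: 'e' vs 'b' => DIFFER
  Position 4: 'd' vs 'c' => DIFFER
  Position 5: 'd' vs 'b' => DIFFER
Positions that differ: 4

4


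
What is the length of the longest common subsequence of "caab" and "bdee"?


LCS of "caab" and "bdee"
DP table:
           b    d    e    e
      0    0    0    0    0
  c   0    0    0    0    0
  a   0    0    0    0    0
  a   0    0    0    0    0
  b   0    1    1    1    1
LCS length = dp[4][4] = 1

1


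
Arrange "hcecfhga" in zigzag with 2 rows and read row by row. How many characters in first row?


Zigzag "hcecfhga" into 2 rows:
Placing characters:
  'h' => row 0
  'c' => row 1
  'e' => row 0
  'c' => row 1
  'f' => row 0
  'h' => row 1
  'g' => row 0
  'a' => row 1
Rows:
  Row 0: "hefg"
  Row 1: "ccha"
First row length: 4

4


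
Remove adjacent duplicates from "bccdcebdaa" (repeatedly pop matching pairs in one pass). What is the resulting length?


Input: bccdcebdaa
Stack-based adjacent duplicate removal:
  Read 'b': push. Stack: b
  Read 'c': push. Stack: bc
  Read 'c': matches stack top 'c' => pop. Stack: b
  Read 'd': push. Stack: bd
  Read 'c': push. Stack: bdc
  Read 'e': push. Stack: bdce
  Read 'b': push. Stack: bdceb
  Read 'd': push. Stack: bdcebd
  Read 'a': push. Stack: bdcebda
  Read 'a': matches stack top 'a' => pop. Stack: bdcebd
Final stack: "bdcebd" (length 6)

6


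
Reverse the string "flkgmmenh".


Input: flkgmmenh
Reading characters right to left:
  Position 8: 'h'
  Position 7: 'n'
  Position 6: 'e'
  Position 5: 'm'
  Position 4: 'm'
  Position 3: 'g'
  Position 2: 'k'
  Position 1: 'l'
  Position 0: 'f'
Reversed: hnemmgklf

hnemmgklf


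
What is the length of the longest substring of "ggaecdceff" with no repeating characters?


Input: "ggaecdceff"
Sliding window (track last position of each char):
  Position 0 ('g'): window [0,0] length 1 -- new best
  Position 1 ('g'): repeat (last at 0), move window start to 1
  Position 1 ('g'): window [1,1] length 1
  Position 2 ('a'): window [1,2] length 2 -- new best
  Position 3 ('e'): window [1,3] length 3 -- new best
  Position 4 ('c'): window [1,4] length 4 -- new best
  Position 5 ('d'): window [1,5] length 5 -- new best
  Position 6 ('c'): repeat (last at 4), move window start to 5
  Position 6 ('c'): window [5,6] length 2
  Position 7 ('e'): window [5,7] length 3
  Position 8 ('f'): window [5,8] length 4
  Position 9 ('f'): repeat (last at 8), move window start to 9
  Position 9 ('f'): window [9,9] length 1
Longest substring with no repeats: "gaecd" with length 5

5


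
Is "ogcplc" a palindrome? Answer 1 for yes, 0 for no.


Input: ogcplc
Reversed: clpcgo
  Compare pos 0 ('o') with pos 5 ('c'): MISMATCH
  Compare pos 1 ('g') with pos 4 ('l'): MISMATCH
  Compare pos 2 ('c') with pos 3 ('p'): MISMATCH
Result: not a palindrome

0


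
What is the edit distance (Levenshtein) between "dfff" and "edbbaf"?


Computing edit distance: "dfff" -> "edbbaf"
DP table:
           e    d    b    b    a    f
      0    1    2    3    4    5    6
  d   1    1    1    2    3    4    5
  f   2    2    2    2    3    4    4
  f   3    3    3    3    3    4    4
  f   4    4    4    4    4    4    4
Edit distance = dp[4][6] = 4

4


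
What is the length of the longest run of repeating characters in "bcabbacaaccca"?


Input: "bcabbacaaccca"
Scanning for longest run:
  Position 1 ('c'): new char, reset run to 1
  Position 2 ('a'): new char, reset run to 1
  Position 3 ('b'): new char, reset run to 1
  Position 4 ('b'): continues run of 'b', length=2
  Position 5 ('a'): new char, reset run to 1
  Position 6 ('c'): new char, reset run to 1
  Position 7 ('a'): new char, reset run to 1
  Position 8 ('a'): continues run of 'a', length=2
  Position 9 ('c'): new char, reset run to 1
  Position 10 ('c'): continues run of 'c', length=2
  Position 11 ('c'): continues run of 'c', length=3
  Position 12 ('a'): new char, reset run to 1
Longest run: 'c' with length 3

3


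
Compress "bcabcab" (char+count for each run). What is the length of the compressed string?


Input: bcabcab
Runs:
  'b' x 1 => "b1"
  'c' x 1 => "c1"
  'a' x 1 => "a1"
  'b' x 1 => "b1"
  'c' x 1 => "c1"
  'a' x 1 => "a1"
  'b' x 1 => "b1"
Compressed: "b1c1a1b1c1a1b1"
Compressed length: 14

14


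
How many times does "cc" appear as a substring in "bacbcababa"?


Searching for "cc" in "bacbcababa"
Scanning each position:
  Position 0: "ba" => no
  Position 1: "ac" => no
  Position 2: "cb" => no
  Position 3: "bc" => no
  Position 4: "ca" => no
  Position 5: "ab" => no
  Position 6: "ba" => no
  Position 7: "ab" => no
  Position 8: "ba" => no
Total occurrences: 0

0


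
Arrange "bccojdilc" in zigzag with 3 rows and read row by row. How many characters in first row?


Zigzag "bccojdilc" into 3 rows:
Placing characters:
  'b' => row 0
  'c' => row 1
  'c' => row 2
  'o' => row 1
  'j' => row 0
  'd' => row 1
  'i' => row 2
  'l' => row 1
  'c' => row 0
Rows:
  Row 0: "bjc"
  Row 1: "codl"
  Row 2: "ci"
First row length: 3

3


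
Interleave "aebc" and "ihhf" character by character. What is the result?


Interleaving "aebc" and "ihhf":
  Position 0: 'a' from first, 'i' from second => "ai"
  Position 1: 'e' from first, 'h' from second => "eh"
  Position 2: 'b' from first, 'h' from second => "bh"
  Position 3: 'c' from first, 'f' from second => "cf"
Result: aiehbhcf

aiehbhcf


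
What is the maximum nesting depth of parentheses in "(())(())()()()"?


Input: "(())(())()()()"
Tracking depth:
  Position 0 '(': depth becomes 1
  Position 1 '(': depth becomes 2
  Position 2 ')': depth becomes 1
  Position 3 ')': depth becomes 0
  Position 4 '(': depth becomes 1
  Position 5 '(': depth becomes 2
  Position 6 ')': depth becomes 1
  Position 7 ')': depth becomes 0
  Position 8 '(': depth becomes 1
  Position 9 ')': depth becomes 0
  Position 10 '(': depth becomes 1
  Position 11 ')': depth becomes 0
  Position 12 '(': depth becomes 1
  Position 13 ')': depth becomes 0
Maximum depth reached: 2

2


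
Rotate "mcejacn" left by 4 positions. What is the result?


Input: "mcejacn", rotate left by 4
First 4 characters: "mcej"
Remaining characters: "acn"
Concatenate remaining + first: "acn" + "mcej" = "acnmcej"

acnmcej


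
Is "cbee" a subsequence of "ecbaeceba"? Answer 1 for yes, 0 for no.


Check if "cbee" is a subsequence of "ecbaeceba"
Greedy scan:
  Position 0 ('e'): no match needed
  Position 1 ('c'): matches sub[0] = 'c'
  Position 2 ('b'): matches sub[1] = 'b'
  Position 3 ('a'): no match needed
  Position 4 ('e'): matches sub[2] = 'e'
  Position 5 ('c'): no match needed
  Position 6 ('e'): matches sub[3] = 'e'
  Position 7 ('b'): no match needed
  Position 8 ('a'): no match needed
All 4 characters matched => is a subsequence

1


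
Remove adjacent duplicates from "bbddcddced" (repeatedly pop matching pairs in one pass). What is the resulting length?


Input: bbddcddced
Stack-based adjacent duplicate removal:
  Read 'b': push. Stack: b
  Read 'b': matches stack top 'b' => pop. Stack: (empty)
  Read 'd': push. Stack: d
  Read 'd': matches stack top 'd' => pop. Stack: (empty)
  Read 'c': push. Stack: c
  Read 'd': push. Stack: cd
  Read 'd': matches stack top 'd' => pop. Stack: c
  Read 'c': matches stack top 'c' => pop. Stack: (empty)
  Read 'e': push. Stack: e
  Read 'd': push. Stack: ed
Final stack: "ed" (length 2)

2


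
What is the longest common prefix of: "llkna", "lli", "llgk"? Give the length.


Words: llkna, lli, llgk
  Position 0: all 'l' => match
  Position 1: all 'l' => match
  Position 2: ('k', 'i', 'g') => mismatch, stop
LCP = "ll" (length 2)

2


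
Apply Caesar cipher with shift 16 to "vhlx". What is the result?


Caesar cipher: shift "vhlx" by 16
  'v' (pos 21) + 16 = pos 11 = 'l'
  'h' (pos 7) + 16 = pos 23 = 'x'
  'l' (pos 11) + 16 = pos 1 = 'b'
  'x' (pos 23) + 16 = pos 13 = 'n'
Result: lxbn

lxbn


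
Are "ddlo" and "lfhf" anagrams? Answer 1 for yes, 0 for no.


Strings: "ddlo", "lfhf"
Sorted first:  ddlo
Sorted second: ffhl
Differ at position 0: 'd' vs 'f' => not anagrams

0


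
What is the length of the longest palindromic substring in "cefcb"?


Input: "cefcb"
Checking substrings for palindromes:
  No multi-char palindromic substrings found
Longest palindromic substring: "c" with length 1

1


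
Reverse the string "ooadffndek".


Input: ooadffndek
Reading characters right to left:
  Position 9: 'k'
  Position 8: 'e'
  Position 7: 'd'
  Position 6: 'n'
  Position 5: 'f'
  Position 4: 'f'
  Position 3: 'd'
  Position 2: 'a'
  Position 1: 'o'
  Position 0: 'o'
Reversed: kednffdaoo

kednffdaoo


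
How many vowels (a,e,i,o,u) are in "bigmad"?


Input: bigmad
Checking each character:
  'b' at position 0: consonant
  'i' at position 1: vowel (running total: 1)
  'g' at position 2: consonant
  'm' at position 3: consonant
  'a' at position 4: vowel (running total: 2)
  'd' at position 5: consonant
Total vowels: 2

2


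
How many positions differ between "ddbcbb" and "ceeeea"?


Comparing "ddbcbb" and "ceeeea" position by position:
  Position 0: 'd' vs 'c' => DIFFER
  Position 1: 'd' vs 'e' => DIFFER
  Position 2: 'b' vs 'e' => DIFFER
  Position 3: 'c' vs 'e' => DIFFER
  Position 4: 'b' vs 'e' => DIFFER
  Position 5: 'b' vs 'a' => DIFFER
Positions that differ: 6

6


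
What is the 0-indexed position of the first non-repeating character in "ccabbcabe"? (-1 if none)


Input: ccabbcabe
Character frequencies:
  'a': 2
  'b': 3
  'c': 3
  'e': 1
Scanning left to right for freq == 1:
  Position 0 ('c'): freq=3, skip
  Position 1 ('c'): freq=3, skip
  Position 2 ('a'): freq=2, skip
  Position 3 ('b'): freq=3, skip
  Position 4 ('b'): freq=3, skip
  Position 5 ('c'): freq=3, skip
  Position 6 ('a'): freq=2, skip
  Position 7 ('b'): freq=3, skip
  Position 8 ('e'): unique! => answer = 8

8


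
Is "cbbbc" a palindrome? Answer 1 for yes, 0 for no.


Input: cbbbc
Reversed: cbbbc
  Compare pos 0 ('c') with pos 4 ('c'): match
  Compare pos 1 ('b') with pos 3 ('b'): match
Result: palindrome

1


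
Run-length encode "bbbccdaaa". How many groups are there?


Input: bbbccdaaa
Scanning for consecutive runs:
  Group 1: 'b' x 3 (positions 0-2)
  Group 2: 'c' x 2 (positions 3-4)
  Group 3: 'd' x 1 (positions 5-5)
  Group 4: 'a' x 3 (positions 6-8)
Total groups: 4

4


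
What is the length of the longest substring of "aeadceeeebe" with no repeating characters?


Input: "aeadceeeebe"
Sliding window (track last position of each char):
  Position 0 ('a'): window [0,0] length 1 -- new best
  Position 1 ('e'): window [0,1] length 2 -- new best
  Position 2 ('a'): repeat (last at 0), move window start to 1
  Position 2 ('a'): window [1,2] length 2
  Position 3 ('d'): window [1,3] length 3 -- new best
  Position 4 ('c'): window [1,4] length 4 -- new best
  Position 5 ('e'): repeat (last at 1), move window start to 2
  Position 5 ('e'): window [2,5] length 4
  Position 6 ('e'): repeat (last at 5), move window start to 6
  Position 6 ('e'): window [6,6] length 1
  Position 7 ('e'): repeat (last at 6), move window start to 7
  Position 7 ('e'): window [7,7] length 1
  Position 8 ('e'): repeat (last at 7), move window start to 8
  Position 8 ('e'): window [8,8] length 1
  Position 9 ('b'): window [8,9] length 2
  Position 10 ('e'): repeat (last at 8), move window start to 9
  Position 10 ('e'): window [9,10] length 2
Longest substring with no repeats: "eadc" with length 4

4


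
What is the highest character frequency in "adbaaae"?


Input: adbaaae
Character counts:
  'a': 4
  'b': 1
  'd': 1
  'e': 1
Maximum frequency: 4

4


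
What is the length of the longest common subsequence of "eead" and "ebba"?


LCS of "eead" and "ebba"
DP table:
           e    b    b    a
      0    0    0    0    0
  e   0    1    1    1    1
  e   0    1    1    1    1
  a   0    1    1    1    2
  d   0    1    1    1    2
LCS length = dp[4][4] = 2

2


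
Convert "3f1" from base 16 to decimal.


Input: "3f1" in base 16
Positional expansion:
  Digit '3' (value 3) x 16^2 = 768
  Digit 'f' (value 15) x 16^1 = 240
  Digit '1' (value 1) x 16^0 = 1
Sum = 1009

1009


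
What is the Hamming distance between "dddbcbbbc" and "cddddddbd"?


Comparing "dddbcbbbc" and "cddddddbd" position by position:
  Position 0: 'd' vs 'c' => differ
  Position 1: 'd' vs 'd' => same
  Position 2: 'd' vs 'd' => same
  Position 3: 'b' vs 'd' => differ
  Position 4: 'c' vs 'd' => differ
  Position 5: 'b' vs 'd' => differ
  Position 6: 'b' vs 'd' => differ
  Position 7: 'b' vs 'b' => same
  Position 8: 'c' vs 'd' => differ
Total differences (Hamming distance): 6

6


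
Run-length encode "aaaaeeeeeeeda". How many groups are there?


Input: aaaaeeeeeeeda
Scanning for consecutive runs:
  Group 1: 'a' x 4 (positions 0-3)
  Group 2: 'e' x 7 (positions 4-10)
  Group 3: 'd' x 1 (positions 11-11)
  Group 4: 'a' x 1 (positions 12-12)
Total groups: 4

4


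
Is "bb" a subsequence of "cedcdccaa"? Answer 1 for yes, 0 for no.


Check if "bb" is a subsequence of "cedcdccaa"
Greedy scan:
  Position 0 ('c'): no match needed
  Position 1 ('e'): no match needed
  Position 2 ('d'): no match needed
  Position 3 ('c'): no match needed
  Position 4 ('d'): no match needed
  Position 5 ('c'): no match needed
  Position 6 ('c'): no match needed
  Position 7 ('a'): no match needed
  Position 8 ('a'): no match needed
Only matched 0/2 characters => not a subsequence

0


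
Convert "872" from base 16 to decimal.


Input: "872" in base 16
Positional expansion:
  Digit '8' (value 8) x 16^2 = 2048
  Digit '7' (value 7) x 16^1 = 112
  Digit '2' (value 2) x 16^0 = 2
Sum = 2162

2162


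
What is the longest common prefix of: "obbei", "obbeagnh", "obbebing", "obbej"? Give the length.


Words: obbei, obbeagnh, obbebing, obbej
  Position 0: all 'o' => match
  Position 1: all 'b' => match
  Position 2: all 'b' => match
  Position 3: all 'e' => match
  Position 4: ('i', 'a', 'b', 'j') => mismatch, stop
LCP = "obbe" (length 4)

4


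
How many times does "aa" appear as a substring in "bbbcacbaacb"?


Searching for "aa" in "bbbcacbaacb"
Scanning each position:
  Position 0: "bb" => no
  Position 1: "bb" => no
  Position 2: "bc" => no
  Position 3: "ca" => no
  Position 4: "ac" => no
  Position 5: "cb" => no
  Position 6: "ba" => no
  Position 7: "aa" => MATCH
  Position 8: "ac" => no
  Position 9: "cb" => no
Total occurrences: 1

1


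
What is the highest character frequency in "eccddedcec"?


Input: eccddedcec
Character counts:
  'c': 4
  'd': 3
  'e': 3
Maximum frequency: 4

4


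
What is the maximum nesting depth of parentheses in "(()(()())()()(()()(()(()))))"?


Input: "(()(()())()()(()()(()(()))))"
Tracking depth:
  Position 0 '(': depth becomes 1
  Position 1 '(': depth becomes 2
  Position 2 ')': depth becomes 1
  Position 3 '(': depth becomes 2
  Position 4 '(': depth becomes 3
  Position 5 ')': depth becomes 2
  Position 6 '(': depth becomes 3
  Position 7 ')': depth becomes 2
  Position 8 ')': depth becomes 1
  Position 9 '(': depth becomes 2
  Position 10 ')': depth becomes 1
  Position 11 '(': depth becomes 2
  Position 12 ')': depth becomes 1
  Position 13 '(': depth becomes 2
  Position 14 '(': depth becomes 3
  Position 15 ')': depth becomes 2
  Position 16 '(': depth becomes 3
  Position 17 ')': depth becomes 2
  Position 18 '(': depth becomes 3
  Position 19 '(': depth becomes 4
  Position 20 ')': depth becomes 3
  Position 21 '(': depth becomes 4
  Position 22 '(': depth becomes 5
  Position 23 ')': depth becomes 4
  Position 24 ')': depth becomes 3
  Position 25 ')': depth becomes 2
  Position 26 ')': depth becomes 1
  Position 27 ')': depth becomes 0
Maximum depth reached: 5

5


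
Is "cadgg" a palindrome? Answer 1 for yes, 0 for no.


Input: cadgg
Reversed: ggdac
  Compare pos 0 ('c') with pos 4 ('g'): MISMATCH
  Compare pos 1 ('a') with pos 3 ('g'): MISMATCH
Result: not a palindrome

0


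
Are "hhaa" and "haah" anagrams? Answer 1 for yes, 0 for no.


Strings: "hhaa", "haah"
Sorted first:  aahh
Sorted second: aahh
Sorted forms match => anagrams

1


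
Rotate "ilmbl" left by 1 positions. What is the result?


Input: "ilmbl", rotate left by 1
First 1 characters: "i"
Remaining characters: "lmbl"
Concatenate remaining + first: "lmbl" + "i" = "lmbli"

lmbli


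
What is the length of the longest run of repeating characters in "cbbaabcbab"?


Input: "cbbaabcbab"
Scanning for longest run:
  Position 1 ('b'): new char, reset run to 1
  Position 2 ('b'): continues run of 'b', length=2
  Position 3 ('a'): new char, reset run to 1
  Position 4 ('a'): continues run of 'a', length=2
  Position 5 ('b'): new char, reset run to 1
  Position 6 ('c'): new char, reset run to 1
  Position 7 ('b'): new char, reset run to 1
  Position 8 ('a'): new char, reset run to 1
  Position 9 ('b'): new char, reset run to 1
Longest run: 'b' with length 2

2


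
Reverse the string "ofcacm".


Input: ofcacm
Reading characters right to left:
  Position 5: 'm'
  Position 4: 'c'
  Position 3: 'a'
  Position 2: 'c'
  Position 1: 'f'
  Position 0: 'o'
Reversed: mcacfo

mcacfo


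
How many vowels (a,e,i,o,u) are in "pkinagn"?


Input: pkinagn
Checking each character:
  'p' at position 0: consonant
  'k' at position 1: consonant
  'i' at position 2: vowel (running total: 1)
  'n' at position 3: consonant
  'a' at position 4: vowel (running total: 2)
  'g' at position 5: consonant
  'n' at position 6: consonant
Total vowels: 2

2


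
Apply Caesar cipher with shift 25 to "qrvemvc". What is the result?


Caesar cipher: shift "qrvemvc" by 25
  'q' (pos 16) + 25 = pos 15 = 'p'
  'r' (pos 17) + 25 = pos 16 = 'q'
  'v' (pos 21) + 25 = pos 20 = 'u'
  'e' (pos 4) + 25 = pos 3 = 'd'
  'm' (pos 12) + 25 = pos 11 = 'l'
  'v' (pos 21) + 25 = pos 20 = 'u'
  'c' (pos 2) + 25 = pos 1 = 'b'
Result: pqudlub

pqudlub


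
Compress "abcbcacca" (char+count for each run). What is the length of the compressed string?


Input: abcbcacca
Runs:
  'a' x 1 => "a1"
  'b' x 1 => "b1"
  'c' x 1 => "c1"
  'b' x 1 => "b1"
  'c' x 1 => "c1"
  'a' x 1 => "a1"
  'c' x 2 => "c2"
  'a' x 1 => "a1"
Compressed: "a1b1c1b1c1a1c2a1"
Compressed length: 16

16


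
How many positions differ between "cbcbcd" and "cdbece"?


Comparing "cbcbcd" and "cdbece" position by position:
  Position 0: 'c' vs 'c' => same
  Position 1: 'b' vs 'd' => DIFFER
  Position 2: 'c' vs 'b' => DIFFER
  Position 3: 'b' vs 'e' => DIFFER
  Position 4: 'c' vs 'c' => same
  Position 5: 'd' vs 'e' => DIFFER
Positions that differ: 4

4


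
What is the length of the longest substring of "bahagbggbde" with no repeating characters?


Input: "bahagbggbde"
Sliding window (track last position of each char):
  Position 0 ('b'): window [0,0] length 1 -- new best
  Position 1 ('a'): window [0,1] length 2 -- new best
  Position 2 ('h'): window [0,2] length 3 -- new best
  Position 3 ('a'): repeat (last at 1), move window start to 2
  Position 3 ('a'): window [2,3] length 2
  Position 4 ('g'): window [2,4] length 3
  Position 5 ('b'): window [2,5] length 4 -- new best
  Position 6 ('g'): repeat (last at 4), move window start to 5
  Position 6 ('g'): window [5,6] length 2
  Position 7 ('g'): repeat (last at 6), move window start to 7
  Position 7 ('g'): window [7,7] length 1
  Position 8 ('b'): window [7,8] length 2
  Position 9 ('d'): window [7,9] length 3
  Position 10 ('e'): window [7,10] length 4
Longest substring with no repeats: "hagb" with length 4

4


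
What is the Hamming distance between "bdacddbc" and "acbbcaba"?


Comparing "bdacddbc" and "acbbcaba" position by position:
  Position 0: 'b' vs 'a' => differ
  Position 1: 'd' vs 'c' => differ
  Position 2: 'a' vs 'b' => differ
  Position 3: 'c' vs 'b' => differ
  Position 4: 'd' vs 'c' => differ
  Position 5: 'd' vs 'a' => differ
  Position 6: 'b' vs 'b' => same
  Position 7: 'c' vs 'a' => differ
Total differences (Hamming distance): 7

7


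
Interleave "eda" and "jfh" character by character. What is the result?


Interleaving "eda" and "jfh":
  Position 0: 'e' from first, 'j' from second => "ej"
  Position 1: 'd' from first, 'f' from second => "df"
  Position 2: 'a' from first, 'h' from second => "ah"
Result: ejdfah

ejdfah


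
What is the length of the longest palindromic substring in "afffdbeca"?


Input: "afffdbeca"
Checking substrings for palindromes:
  [1:4] "fff" (len 3) => palindrome
  [1:3] "ff" (len 2) => palindrome
  [2:4] "ff" (len 2) => palindrome
Longest palindromic substring: "fff" with length 3

3


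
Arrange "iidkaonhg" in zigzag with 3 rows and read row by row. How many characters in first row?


Zigzag "iidkaonhg" into 3 rows:
Placing characters:
  'i' => row 0
  'i' => row 1
  'd' => row 2
  'k' => row 1
  'a' => row 0
  'o' => row 1
  'n' => row 2
  'h' => row 1
  'g' => row 0
Rows:
  Row 0: "iag"
  Row 1: "ikoh"
  Row 2: "dn"
First row length: 3

3


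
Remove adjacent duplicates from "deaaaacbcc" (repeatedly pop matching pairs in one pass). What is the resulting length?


Input: deaaaacbcc
Stack-based adjacent duplicate removal:
  Read 'd': push. Stack: d
  Read 'e': push. Stack: de
  Read 'a': push. Stack: dea
  Read 'a': matches stack top 'a' => pop. Stack: de
  Read 'a': push. Stack: dea
  Read 'a': matches stack top 'a' => pop. Stack: de
  Read 'c': push. Stack: dec
  Read 'b': push. Stack: decb
  Read 'c': push. Stack: decbc
  Read 'c': matches stack top 'c' => pop. Stack: decb
Final stack: "decb" (length 4)

4


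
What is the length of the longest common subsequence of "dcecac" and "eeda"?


LCS of "dcecac" and "eeda"
DP table:
           e    e    d    a
      0    0    0    0    0
  d   0    0    0    1    1
  c   0    0    0    1    1
  e   0    1    1    1    1
  c   0    1    1    1    1
  a   0    1    1    1    2
  c   0    1    1    1    2
LCS length = dp[6][4] = 2

2


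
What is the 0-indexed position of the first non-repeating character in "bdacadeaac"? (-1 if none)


Input: bdacadeaac
Character frequencies:
  'a': 4
  'b': 1
  'c': 2
  'd': 2
  'e': 1
Scanning left to right for freq == 1:
  Position 0 ('b'): unique! => answer = 0

0


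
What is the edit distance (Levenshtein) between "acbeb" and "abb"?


Computing edit distance: "acbeb" -> "abb"
DP table:
           a    b    b
      0    1    2    3
  a   1    0    1    2
  c   2    1    1    2
  b   3    2    1    1
  e   4    3    2    2
  b   5    4    3    2
Edit distance = dp[5][3] = 2

2


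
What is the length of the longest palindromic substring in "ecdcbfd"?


Input: "ecdcbfd"
Checking substrings for palindromes:
  [1:4] "cdc" (len 3) => palindrome
Longest palindromic substring: "cdc" with length 3

3


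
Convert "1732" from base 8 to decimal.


Input: "1732" in base 8
Positional expansion:
  Digit '1' (value 1) x 8^3 = 512
  Digit '7' (value 7) x 8^2 = 448
  Digit '3' (value 3) x 8^1 = 24
  Digit '2' (value 2) x 8^0 = 2
Sum = 986

986


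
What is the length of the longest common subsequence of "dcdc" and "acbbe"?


LCS of "dcdc" and "acbbe"
DP table:
           a    c    b    b    e
      0    0    0    0    0    0
  d   0    0    0    0    0    0
  c   0    0    1    1    1    1
  d   0    0    1    1    1    1
  c   0    0    1    1    1    1
LCS length = dp[4][5] = 1

1


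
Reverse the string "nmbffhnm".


Input: nmbffhnm
Reading characters right to left:
  Position 7: 'm'
  Position 6: 'n'
  Position 5: 'h'
  Position 4: 'f'
  Position 3: 'f'
  Position 2: 'b'
  Position 1: 'm'
  Position 0: 'n'
Reversed: mnhffbmn

mnhffbmn


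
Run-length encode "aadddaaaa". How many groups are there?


Input: aadddaaaa
Scanning for consecutive runs:
  Group 1: 'a' x 2 (positions 0-1)
  Group 2: 'd' x 3 (positions 2-4)
  Group 3: 'a' x 4 (positions 5-8)
Total groups: 3

3


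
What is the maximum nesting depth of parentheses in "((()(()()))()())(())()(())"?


Input: "((()(()()))()())(())()(())"
Tracking depth:
  Position 0 '(': depth becomes 1
  Position 1 '(': depth becomes 2
  Position 2 '(': depth becomes 3
  Position 3 ')': depth becomes 2
  Position 4 '(': depth becomes 3
  Position 5 '(': depth becomes 4
  Position 6 ')': depth becomes 3
  Position 7 '(': depth becomes 4
  Position 8 ')': depth becomes 3
  Position 9 ')': depth becomes 2
  Position 10 ')': depth becomes 1
  Position 11 '(': depth becomes 2
  Position 12 ')': depth becomes 1
  Position 13 '(': depth becomes 2
  Position 14 ')': depth becomes 1
  Position 15 ')': depth becomes 0
  Position 16 '(': depth becomes 1
  Position 17 '(': depth becomes 2
  Position 18 ')': depth becomes 1
  Position 19 ')': depth becomes 0
  Position 20 '(': depth becomes 1
  Position 21 ')': depth becomes 0
  Position 22 '(': depth becomes 1
  Position 23 '(': depth becomes 2
  Position 24 ')': depth becomes 1
  Position 25 ')': depth becomes 0
Maximum depth reached: 4

4


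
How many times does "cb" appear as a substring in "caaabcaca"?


Searching for "cb" in "caaabcaca"
Scanning each position:
  Position 0: "ca" => no
  Position 1: "aa" => no
  Position 2: "aa" => no
  Position 3: "ab" => no
  Position 4: "bc" => no
  Position 5: "ca" => no
  Position 6: "ac" => no
  Position 7: "ca" => no
Total occurrences: 0

0


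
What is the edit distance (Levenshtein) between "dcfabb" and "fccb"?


Computing edit distance: "dcfabb" -> "fccb"
DP table:
           f    c    c    b
      0    1    2    3    4
  d   1    1    2    3    4
  c   2    2    1    2    3
  f   3    2    2    2    3
  a   4    3    3    3    3
  b   5    4    4    4    3
  b   6    5    5    5    4
Edit distance = dp[6][4] = 4

4


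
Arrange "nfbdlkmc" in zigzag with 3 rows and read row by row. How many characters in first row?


Zigzag "nfbdlkmc" into 3 rows:
Placing characters:
  'n' => row 0
  'f' => row 1
  'b' => row 2
  'd' => row 1
  'l' => row 0
  'k' => row 1
  'm' => row 2
  'c' => row 1
Rows:
  Row 0: "nl"
  Row 1: "fdkc"
  Row 2: "bm"
First row length: 2

2


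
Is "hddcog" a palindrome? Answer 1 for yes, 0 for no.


Input: hddcog
Reversed: gocddh
  Compare pos 0 ('h') with pos 5 ('g'): MISMATCH
  Compare pos 1 ('d') with pos 4 ('o'): MISMATCH
  Compare pos 2 ('d') with pos 3 ('c'): MISMATCH
Result: not a palindrome

0


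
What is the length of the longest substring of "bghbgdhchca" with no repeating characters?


Input: "bghbgdhchca"
Sliding window (track last position of each char):
  Position 0 ('b'): window [0,0] length 1 -- new best
  Position 1 ('g'): window [0,1] length 2 -- new best
  Position 2 ('h'): window [0,2] length 3 -- new best
  Position 3 ('b'): repeat (last at 0), move window start to 1
  Position 3 ('b'): window [1,3] length 3
  Position 4 ('g'): repeat (last at 1), move window start to 2
  Position 4 ('g'): window [2,4] length 3
  Position 5 ('d'): window [2,5] length 4 -- new best
  Position 6 ('h'): repeat (last at 2), move window start to 3
  Position 6 ('h'): window [3,6] length 4
  Position 7 ('c'): window [3,7] length 5 -- new best
  Position 8 ('h'): repeat (last at 6), move window start to 7
  Position 8 ('h'): window [7,8] length 2
  Position 9 ('c'): repeat (last at 7), move window start to 8
  Position 9 ('c'): window [8,9] length 2
  Position 10 ('a'): window [8,10] length 3
Longest substring with no repeats: "bgdhc" with length 5

5


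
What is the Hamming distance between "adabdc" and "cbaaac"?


Comparing "adabdc" and "cbaaac" position by position:
  Position 0: 'a' vs 'c' => differ
  Position 1: 'd' vs 'b' => differ
  Position 2: 'a' vs 'a' => same
  Position 3: 'b' vs 'a' => differ
  Position 4: 'd' vs 'a' => differ
  Position 5: 'c' vs 'c' => same
Total differences (Hamming distance): 4

4


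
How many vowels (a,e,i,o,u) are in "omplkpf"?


Input: omplkpf
Checking each character:
  'o' at position 0: vowel (running total: 1)
  'm' at position 1: consonant
  'p' at position 2: consonant
  'l' at position 3: consonant
  'k' at position 4: consonant
  'p' at position 5: consonant
  'f' at position 6: consonant
Total vowels: 1

1


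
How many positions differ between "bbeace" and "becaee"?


Comparing "bbeace" and "becaee" position by position:
  Position 0: 'b' vs 'b' => same
  Position 1: 'b' vs 'e' => DIFFER
  Position 2: 'e' vs 'c' => DIFFER
  Position 3: 'a' vs 'a' => same
  Position 4: 'c' vs 'e' => DIFFER
  Position 5: 'e' vs 'e' => same
Positions that differ: 3

3


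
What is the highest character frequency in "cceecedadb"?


Input: cceecedadb
Character counts:
  'a': 1
  'b': 1
  'c': 3
  'd': 2
  'e': 3
Maximum frequency: 3

3


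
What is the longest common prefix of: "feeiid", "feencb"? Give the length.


Words: feeiid, feencb
  Position 0: all 'f' => match
  Position 1: all 'e' => match
  Position 2: all 'e' => match
  Position 3: ('i', 'n') => mismatch, stop
LCP = "fee" (length 3)

3


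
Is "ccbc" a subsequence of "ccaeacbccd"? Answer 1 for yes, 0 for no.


Check if "ccbc" is a subsequence of "ccaeacbccd"
Greedy scan:
  Position 0 ('c'): matches sub[0] = 'c'
  Position 1 ('c'): matches sub[1] = 'c'
  Position 2 ('a'): no match needed
  Position 3 ('e'): no match needed
  Position 4 ('a'): no match needed
  Position 5 ('c'): no match needed
  Position 6 ('b'): matches sub[2] = 'b'
  Position 7 ('c'): matches sub[3] = 'c'
  Position 8 ('c'): no match needed
  Position 9 ('d'): no match needed
All 4 characters matched => is a subsequence

1


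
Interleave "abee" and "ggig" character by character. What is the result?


Interleaving "abee" and "ggig":
  Position 0: 'a' from first, 'g' from second => "ag"
  Position 1: 'b' from first, 'g' from second => "bg"
  Position 2: 'e' from first, 'i' from second => "ei"
  Position 3: 'e' from first, 'g' from second => "eg"
Result: agbgeieg

agbgeieg


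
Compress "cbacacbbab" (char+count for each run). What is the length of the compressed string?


Input: cbacacbbab
Runs:
  'c' x 1 => "c1"
  'b' x 1 => "b1"
  'a' x 1 => "a1"
  'c' x 1 => "c1"
  'a' x 1 => "a1"
  'c' x 1 => "c1"
  'b' x 2 => "b2"
  'a' x 1 => "a1"
  'b' x 1 => "b1"
Compressed: "c1b1a1c1a1c1b2a1b1"
Compressed length: 18

18


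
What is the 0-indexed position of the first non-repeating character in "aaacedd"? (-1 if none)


Input: aaacedd
Character frequencies:
  'a': 3
  'c': 1
  'd': 2
  'e': 1
Scanning left to right for freq == 1:
  Position 0 ('a'): freq=3, skip
  Position 1 ('a'): freq=3, skip
  Position 2 ('a'): freq=3, skip
  Position 3 ('c'): unique! => answer = 3

3


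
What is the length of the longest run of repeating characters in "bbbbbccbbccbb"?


Input: "bbbbbccbbccbb"
Scanning for longest run:
  Position 1 ('b'): continues run of 'b', length=2
  Position 2 ('b'): continues run of 'b', length=3
  Position 3 ('b'): continues run of 'b', length=4
  Position 4 ('b'): continues run of 'b', length=5
  Position 5 ('c'): new char, reset run to 1
  Position 6 ('c'): continues run of 'c', length=2
  Position 7 ('b'): new char, reset run to 1
  Position 8 ('b'): continues run of 'b', length=2
  Position 9 ('c'): new char, reset run to 1
  Position 10 ('c'): continues run of 'c', length=2
  Position 11 ('b'): new char, reset run to 1
  Position 12 ('b'): continues run of 'b', length=2
Longest run: 'b' with length 5

5


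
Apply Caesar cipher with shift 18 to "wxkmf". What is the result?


Caesar cipher: shift "wxkmf" by 18
  'w' (pos 22) + 18 = pos 14 = 'o'
  'x' (pos 23) + 18 = pos 15 = 'p'
  'k' (pos 10) + 18 = pos 2 = 'c'
  'm' (pos 12) + 18 = pos 4 = 'e'
  'f' (pos 5) + 18 = pos 23 = 'x'
Result: opcex

opcex


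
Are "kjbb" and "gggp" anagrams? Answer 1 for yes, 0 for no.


Strings: "kjbb", "gggp"
Sorted first:  bbjk
Sorted second: gggp
Differ at position 0: 'b' vs 'g' => not anagrams

0


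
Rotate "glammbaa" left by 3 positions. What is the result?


Input: "glammbaa", rotate left by 3
First 3 characters: "gla"
Remaining characters: "mmbaa"
Concatenate remaining + first: "mmbaa" + "gla" = "mmbaagla"

mmbaagla


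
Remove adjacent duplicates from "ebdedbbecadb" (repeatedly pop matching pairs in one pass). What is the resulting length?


Input: ebdedbbecadb
Stack-based adjacent duplicate removal:
  Read 'e': push. Stack: e
  Read 'b': push. Stack: eb
  Read 'd': push. Stack: ebd
  Read 'e': push. Stack: ebde
  Read 'd': push. Stack: ebded
  Read 'b': push. Stack: ebdedb
  Read 'b': matches stack top 'b' => pop. Stack: ebded
  Read 'e': push. Stack: ebdede
  Read 'c': push. Stack: ebdedec
  Read 'a': push. Stack: ebdedeca
  Read 'd': push. Stack: ebdedecad
  Read 'b': push. Stack: ebdedecadb
Final stack: "ebdedecadb" (length 10)

10


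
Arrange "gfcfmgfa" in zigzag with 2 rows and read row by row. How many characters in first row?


Zigzag "gfcfmgfa" into 2 rows:
Placing characters:
  'g' => row 0
  'f' => row 1
  'c' => row 0
  'f' => row 1
  'm' => row 0
  'g' => row 1
  'f' => row 0
  'a' => row 1
Rows:
  Row 0: "gcmf"
  Row 1: "ffga"
First row length: 4

4


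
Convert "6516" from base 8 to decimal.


Input: "6516" in base 8
Positional expansion:
  Digit '6' (value 6) x 8^3 = 3072
  Digit '5' (value 5) x 8^2 = 320
  Digit '1' (value 1) x 8^1 = 8
  Digit '6' (value 6) x 8^0 = 6
Sum = 3406

3406


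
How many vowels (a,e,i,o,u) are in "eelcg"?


Input: eelcg
Checking each character:
  'e' at position 0: vowel (running total: 1)
  'e' at position 1: vowel (running total: 2)
  'l' at position 2: consonant
  'c' at position 3: consonant
  'g' at position 4: consonant
Total vowels: 2

2


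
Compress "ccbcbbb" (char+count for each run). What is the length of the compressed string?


Input: ccbcbbb
Runs:
  'c' x 2 => "c2"
  'b' x 1 => "b1"
  'c' x 1 => "c1"
  'b' x 3 => "b3"
Compressed: "c2b1c1b3"
Compressed length: 8

8


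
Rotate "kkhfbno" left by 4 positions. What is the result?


Input: "kkhfbno", rotate left by 4
First 4 characters: "kkhf"
Remaining characters: "bno"
Concatenate remaining + first: "bno" + "kkhf" = "bnokkhf"

bnokkhf


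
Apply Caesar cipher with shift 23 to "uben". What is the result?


Caesar cipher: shift "uben" by 23
  'u' (pos 20) + 23 = pos 17 = 'r'
  'b' (pos 1) + 23 = pos 24 = 'y'
  'e' (pos 4) + 23 = pos 1 = 'b'
  'n' (pos 13) + 23 = pos 10 = 'k'
Result: rybk

rybk


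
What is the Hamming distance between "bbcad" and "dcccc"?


Comparing "bbcad" and "dcccc" position by position:
  Position 0: 'b' vs 'd' => differ
  Position 1: 'b' vs 'c' => differ
  Position 2: 'c' vs 'c' => same
  Position 3: 'a' vs 'c' => differ
  Position 4: 'd' vs 'c' => differ
Total differences (Hamming distance): 4

4


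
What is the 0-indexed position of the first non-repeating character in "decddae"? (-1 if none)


Input: decddae
Character frequencies:
  'a': 1
  'c': 1
  'd': 3
  'e': 2
Scanning left to right for freq == 1:
  Position 0 ('d'): freq=3, skip
  Position 1 ('e'): freq=2, skip
  Position 2 ('c'): unique! => answer = 2

2


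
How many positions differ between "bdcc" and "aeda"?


Comparing "bdcc" and "aeda" position by position:
  Position 0: 'b' vs 'a' => DIFFER
  Position 1: 'd' vs 'e' => DIFFER
  Position 2: 'c' vs 'd' => DIFFER
  Position 3: 'c' vs 'a' => DIFFER
Positions that differ: 4

4


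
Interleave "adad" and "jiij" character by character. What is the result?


Interleaving "adad" and "jiij":
  Position 0: 'a' from first, 'j' from second => "aj"
  Position 1: 'd' from first, 'i' from second => "di"
  Position 2: 'a' from first, 'i' from second => "ai"
  Position 3: 'd' from first, 'j' from second => "dj"
Result: ajdiaidj

ajdiaidj
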